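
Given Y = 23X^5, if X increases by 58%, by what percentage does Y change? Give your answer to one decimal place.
884.7%

For Y = 23X^5:
If X → X(1 + 0.58)
Then Y → Y · (1 + 0.58)^5
     ≈ Y · 9.8466

Percentage change = ((1 + 0.58)^5 − 1) × 100% ≈ 884.7%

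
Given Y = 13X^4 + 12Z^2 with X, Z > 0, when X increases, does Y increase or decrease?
Y increases

Taking the partial derivative:
∂Y/∂X = 52X^3

∂Y/∂X = 52X^3 > 0 (assuming positive values)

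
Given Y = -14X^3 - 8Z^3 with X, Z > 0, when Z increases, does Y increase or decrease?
Y decreases

Taking the partial derivative:
∂Y/∂Z = -24Z^2

∂Y/∂Z = -24Z^2 < 0 (assuming positive values)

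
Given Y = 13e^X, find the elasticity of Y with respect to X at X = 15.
Elasticity = 15

Elasticity = (dY/dX) · (X/Y)

dY/dX = 13·e^X
At X = 15: dY/dX = 13·e^15, Y = 13·e^15

Elasticity = (13·e^15) · (15 / (13·e^15)) = 15

Interpretation: for a small percentage change in X, the percentage change in Y is approximately 15.00 times as large.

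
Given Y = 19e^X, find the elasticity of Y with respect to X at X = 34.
Elasticity = 34

Elasticity = (dY/dX) · (X/Y)

dY/dX = 19·e^X
At X = 34: dY/dX = 19·e^34, Y = 19·e^34

Elasticity = (19·e^34) · (34 / (19·e^34)) = 34

Interpretation: for a small percentage change in X, the percentage change in Y is approximately 34.00 times as large.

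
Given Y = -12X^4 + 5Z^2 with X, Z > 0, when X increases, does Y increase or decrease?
Y decreases

Taking the partial derivative:
∂Y/∂X = -48X^3

∂Y/∂X = -48X^3 < 0 (assuming positive values)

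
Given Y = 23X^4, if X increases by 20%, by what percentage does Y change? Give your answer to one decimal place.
107.4%

For Y = 23X^4:
If X → X(1 + 0.2)
Then Y → Y · (1 + 0.2)^4
     = Y · 2.0736

Percentage change = ((1 + 0.2)^4 − 1) × 100% ≈ 107.4%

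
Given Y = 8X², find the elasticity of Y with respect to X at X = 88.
Elasticity = 2

Elasticity = (dY/dX) · (X/Y)

dY/dX = 16·X
At X = 88: dY/dX = 1408, Y = 61952

Elasticity = 1408 · (88 / 61952) = 2

Interpretation: for a small percentage change in X, the percentage change in Y is approximately 2.00 times as large.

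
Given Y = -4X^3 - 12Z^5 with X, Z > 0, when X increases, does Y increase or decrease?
Y decreases

Taking the partial derivative:
∂Y/∂X = -12X^2

∂Y/∂X = -12X^2 < 0 (assuming positive values)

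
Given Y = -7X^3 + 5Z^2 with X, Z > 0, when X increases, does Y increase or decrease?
Y decreases

Taking the partial derivative:
∂Y/∂X = -21X^2

∂Y/∂X = -21X^2 < 0 (assuming positive values)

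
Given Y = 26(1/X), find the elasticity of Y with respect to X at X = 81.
Elasticity = -1

Elasticity = (dY/dX) · (X/Y)

dY/dX = -26/X²
At X = 81: dY/dX = -26/6561, Y = 26/81

Elasticity = (-26/6561) · (81 / (26/81)) = -1

Interpretation: for a small percentage change in X, the percentage change in Y is approximately -1.00 times as large.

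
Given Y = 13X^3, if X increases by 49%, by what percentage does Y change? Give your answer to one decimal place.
230.8%

For Y = 13X^3:
If X → X(1 + 0.49)
Then Y → Y · (1 + 0.49)^3
     ≈ Y · 3.3079

Percentage change = ((1 + 0.49)^3 − 1) × 100% ≈ 230.8%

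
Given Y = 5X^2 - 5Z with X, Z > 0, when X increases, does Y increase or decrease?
Y increases

Taking the partial derivative:
∂Y/∂X = 10X

∂Y/∂X = 10X > 0 (assuming positive values)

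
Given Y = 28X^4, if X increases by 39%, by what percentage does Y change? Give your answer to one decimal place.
273.3%

For Y = 28X^4:
If X → X(1 + 0.39)
Then Y → Y · (1 + 0.39)^4
     ≈ Y · 3.7330

Percentage change = ((1 + 0.39)^4 − 1) × 100% ≈ 273.3%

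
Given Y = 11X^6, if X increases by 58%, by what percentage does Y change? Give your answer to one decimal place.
1455.8%

For Y = 11X^6:
If X → X(1 + 0.58)
Then Y → Y · (1 + 0.58)^6
     ≈ Y · 15.5576

Percentage change = ((1 + 0.58)^6 − 1) × 100% ≈ 1455.8%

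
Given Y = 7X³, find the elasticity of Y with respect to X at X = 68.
Elasticity = 3

Elasticity = (dY/dX) · (X/Y)

dY/dX = 21·X²
At X = 68: dY/dX = 97104, Y = 2201024

Elasticity = 97104 · (68 / 2201024) = 3

Interpretation: for a small percentage change in X, the percentage change in Y is approximately 3.00 times as large.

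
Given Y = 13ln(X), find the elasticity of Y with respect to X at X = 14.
Elasticity = 1/ln(14) ≈ 0.3789

Elasticity = (dY/dX) · (X/Y)

dY/dX = 13/X
At X = 14: dY/dX = 13/14, Y = 13·ln(14)

Elasticity = (13/14) · (14 / (13·ln(14))) = 1/ln(14) ≈ 0.3789

Interpretation: for a small percentage change in X, the percentage change in Y is approximately 0.38 times as large.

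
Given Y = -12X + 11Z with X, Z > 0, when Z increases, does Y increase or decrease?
Y increases

Taking the partial derivative:
∂Y/∂Z = 11

∂Y/∂Z = 11 > 0 (assuming positive values)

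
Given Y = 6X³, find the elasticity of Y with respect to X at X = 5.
Elasticity = 3

Elasticity = (dY/dX) · (X/Y)

dY/dX = 18·X²
At X = 5: dY/dX = 450, Y = 750

Elasticity = 450 · (5 / 750) = 3

Interpretation: for a small percentage change in X, the percentage change in Y is approximately 3.00 times as large.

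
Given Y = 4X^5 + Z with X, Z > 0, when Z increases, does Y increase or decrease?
Y increases

Taking the partial derivative:
∂Y/∂Z = 1

∂Y/∂Z = 1 > 0 (assuming positive values)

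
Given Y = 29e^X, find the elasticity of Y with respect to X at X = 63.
Elasticity = 63

Elasticity = (dY/dX) · (X/Y)

dY/dX = 29·e^X
At X = 63: dY/dX = 29·e^63, Y = 29·e^63

Elasticity = (29·e^63) · (63 / (29·e^63)) = 63

Interpretation: for a small percentage change in X, the percentage change in Y is approximately 63.00 times as large.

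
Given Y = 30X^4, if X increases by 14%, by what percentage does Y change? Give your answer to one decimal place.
68.9%

For Y = 30X^4:
If X → X(1 + 0.14)
Then Y → Y · (1 + 0.14)^4
     ≈ Y · 1.6890

Percentage change = ((1 + 0.14)^4 − 1) × 100% ≈ 68.9%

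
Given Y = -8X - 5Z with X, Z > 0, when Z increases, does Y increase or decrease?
Y decreases

Taking the partial derivative:
∂Y/∂Z = -5

∂Y/∂Z = -5 < 0 (assuming positive values)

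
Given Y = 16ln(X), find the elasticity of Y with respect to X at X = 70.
Elasticity = 1/ln(70) ≈ 0.2354

Elasticity = (dY/dX) · (X/Y)

dY/dX = 16/X
At X = 70: dY/dX = 8/35, Y = 16·ln(70)

Elasticity = (8/35) · (70 / (16·ln(70))) = 1/ln(70) ≈ 0.2354

Interpretation: for a small percentage change in X, the percentage change in Y is approximately 0.24 times as large.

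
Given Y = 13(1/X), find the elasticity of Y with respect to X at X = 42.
Elasticity = -1

Elasticity = (dY/dX) · (X/Y)

dY/dX = -13/X²
At X = 42: dY/dX = -13/1764, Y = 13/42

Elasticity = (-13/1764) · (42 / (13/42)) = -1

Interpretation: for a small percentage change in X, the percentage change in Y is approximately -1.00 times as large.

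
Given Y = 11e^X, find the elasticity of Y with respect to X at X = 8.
Elasticity = 8

Elasticity = (dY/dX) · (X/Y)

dY/dX = 11·e^X
At X = 8: dY/dX = 11·e^8, Y = 11·e^8

Elasticity = (11·e^8) · (8 / (11·e^8)) = 8

Interpretation: for a small percentage change in X, the percentage change in Y is approximately 8.00 times as large.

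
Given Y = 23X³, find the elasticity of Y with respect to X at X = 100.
Elasticity = 3

Elasticity = (dY/dX) · (X/Y)

dY/dX = 69·X²
At X = 100: dY/dX = 690000, Y = 23000000

Elasticity = 690000 · (100 / 23000000) = 3

Interpretation: for a small percentage change in X, the percentage change in Y is approximately 3.00 times as large.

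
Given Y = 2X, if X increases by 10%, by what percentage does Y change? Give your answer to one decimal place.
10.0%

For Y = 2X:
If X → X(1 + 0.1)
Then Y → Y · (1 + 0.1)^1
     = Y · 1.1000

Percentage change = ((1 + 0.1)^1 − 1) × 100% = 10.0%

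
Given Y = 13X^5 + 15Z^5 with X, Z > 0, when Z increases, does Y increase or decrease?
Y increases

Taking the partial derivative:
∂Y/∂Z = 75Z^4

∂Y/∂Z = 75Z^4 > 0 (assuming positive values)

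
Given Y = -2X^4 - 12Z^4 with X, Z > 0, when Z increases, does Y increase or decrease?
Y decreases

Taking the partial derivative:
∂Y/∂Z = -48Z^3

∂Y/∂Z = -48Z^3 < 0 (assuming positive values)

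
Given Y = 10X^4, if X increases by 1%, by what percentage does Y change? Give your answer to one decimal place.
4.1%

For Y = 10X^4:
If X → X(1 + 0.01)
Then Y → Y · (1 + 0.01)^4
     ≈ Y · 1.0406

Percentage change = ((1 + 0.01)^4 − 1) × 100% ≈ 4.1%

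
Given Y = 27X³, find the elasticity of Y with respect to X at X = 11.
Elasticity = 3

Elasticity = (dY/dX) · (X/Y)

dY/dX = 81·X²
At X = 11: dY/dX = 9801, Y = 35937

Elasticity = 9801 · (11 / 35937) = 3

Interpretation: for a small percentage change in X, the percentage change in Y is approximately 3.00 times as large.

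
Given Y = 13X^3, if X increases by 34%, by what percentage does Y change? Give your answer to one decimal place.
140.6%

For Y = 13X^3:
If X → X(1 + 0.34)
Then Y → Y · (1 + 0.34)^3
     ≈ Y · 2.4061

Percentage change = ((1 + 0.34)^3 − 1) × 100% ≈ 140.6%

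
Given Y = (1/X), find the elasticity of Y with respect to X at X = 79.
Elasticity = -1

Elasticity = (dY/dX) · (X/Y)

dY/dX = -1/X²
At X = 79: dY/dX = -1/6241, Y = 1/79

Elasticity = (-1/6241) · (79 / (1/79)) = -1

Interpretation: for a small percentage change in X, the percentage change in Y is approximately -1.00 times as large.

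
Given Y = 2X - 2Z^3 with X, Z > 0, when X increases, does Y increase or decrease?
Y increases

Taking the partial derivative:
∂Y/∂X = 2

∂Y/∂X = 2 > 0 (assuming positive values)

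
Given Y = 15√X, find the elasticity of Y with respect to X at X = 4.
Elasticity = 1/2

Elasticity = (dY/dX) · (X/Y)

dY/dX = 15/(2·√X)
At X = 4: dY/dX = 15/4, Y = 30

Elasticity = (15/4) · (4 / 30) = 1/2

Interpretation: for a small percentage change in X, the percentage change in Y is approximately 0.50 times as large.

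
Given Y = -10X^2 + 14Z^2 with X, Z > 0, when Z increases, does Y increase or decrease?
Y increases

Taking the partial derivative:
∂Y/∂Z = 28Z

∂Y/∂Z = 28Z > 0 (assuming positive values)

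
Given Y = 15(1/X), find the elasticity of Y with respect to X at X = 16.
Elasticity = -1

Elasticity = (dY/dX) · (X/Y)

dY/dX = -15/X²
At X = 16: dY/dX = -15/256, Y = 15/16

Elasticity = (-15/256) · (16 / (15/16)) = -1

Interpretation: for a small percentage change in X, the percentage change in Y is approximately -1.00 times as large.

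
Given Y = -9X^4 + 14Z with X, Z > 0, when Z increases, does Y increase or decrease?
Y increases

Taking the partial derivative:
∂Y/∂Z = 14

∂Y/∂Z = 14 > 0 (assuming positive values)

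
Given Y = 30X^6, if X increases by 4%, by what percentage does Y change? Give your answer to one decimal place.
26.5%

For Y = 30X^6:
If X → X(1 + 0.04)
Then Y → Y · (1 + 0.04)^6
     ≈ Y · 1.2653

Percentage change = ((1 + 0.04)^6 − 1) × 100% ≈ 26.5%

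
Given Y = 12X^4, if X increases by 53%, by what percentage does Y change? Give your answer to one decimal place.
448.0%

For Y = 12X^4:
If X → X(1 + 0.53)
Then Y → Y · (1 + 0.53)^4
     ≈ Y · 5.4798

Percentage change = ((1 + 0.53)^4 − 1) × 100% ≈ 448.0%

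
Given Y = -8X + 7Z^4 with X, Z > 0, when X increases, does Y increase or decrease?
Y decreases

Taking the partial derivative:
∂Y/∂X = -8

∂Y/∂X = -8 < 0 (assuming positive values)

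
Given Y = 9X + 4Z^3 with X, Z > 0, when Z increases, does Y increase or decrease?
Y increases

Taking the partial derivative:
∂Y/∂Z = 12Z^2

∂Y/∂Z = 12Z^2 > 0 (assuming positive values)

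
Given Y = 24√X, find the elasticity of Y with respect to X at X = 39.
Elasticity = 1/2

Elasticity = (dY/dX) · (X/Y)

dY/dX = 12/√X
At X = 39: dY/dX = 4·√39/13, Y = 24·√39

Elasticity = (4·√39/13) · (39 / (24·√39)) = 1/2

Interpretation: for a small percentage change in X, the percentage change in Y is approximately 0.50 times as large.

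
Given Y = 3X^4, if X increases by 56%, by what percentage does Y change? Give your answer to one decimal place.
492.2%

For Y = 3X^4:
If X → X(1 + 0.56)
Then Y → Y · (1 + 0.56)^4
     ≈ Y · 5.9224

Percentage change = ((1 + 0.56)^4 − 1) × 100% ≈ 492.2%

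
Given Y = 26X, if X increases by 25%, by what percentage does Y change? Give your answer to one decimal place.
25.0%

For Y = 26X:
If X → X(1 + 0.25)
Then Y → Y · (1 + 0.25)^1
     = Y · 1.2500

Percentage change = ((1 + 0.25)^1 − 1) × 100% = 25.0%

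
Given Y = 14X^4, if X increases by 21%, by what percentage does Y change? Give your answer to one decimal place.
114.4%

For Y = 14X^4:
If X → X(1 + 0.21)
Then Y → Y · (1 + 0.21)^4
     ≈ Y · 2.1436

Percentage change = ((1 + 0.21)^4 − 1) × 100% ≈ 114.4%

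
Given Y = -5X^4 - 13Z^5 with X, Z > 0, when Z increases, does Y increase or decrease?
Y decreases

Taking the partial derivative:
∂Y/∂Z = -65Z^4

∂Y/∂Z = -65Z^4 < 0 (assuming positive values)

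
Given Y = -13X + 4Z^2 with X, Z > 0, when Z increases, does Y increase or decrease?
Y increases

Taking the partial derivative:
∂Y/∂Z = 8Z

∂Y/∂Z = 8Z > 0 (assuming positive values)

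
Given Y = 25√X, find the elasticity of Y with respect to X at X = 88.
Elasticity = 1/2

Elasticity = (dY/dX) · (X/Y)

dY/dX = 25/(2·√X)
At X = 88: dY/dX = 25·√22/88, Y = 50·√22

Elasticity = (25·√22/88) · (88 / (50·√22)) = 1/2

Interpretation: for a small percentage change in X, the percentage change in Y is approximately 0.50 times as large.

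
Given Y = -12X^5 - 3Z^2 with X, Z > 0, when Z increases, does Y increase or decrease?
Y decreases

Taking the partial derivative:
∂Y/∂Z = -6Z

∂Y/∂Z = -6Z < 0 (assuming positive values)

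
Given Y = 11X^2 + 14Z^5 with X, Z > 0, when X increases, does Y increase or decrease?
Y increases

Taking the partial derivative:
∂Y/∂X = 22X

∂Y/∂X = 22X > 0 (assuming positive values)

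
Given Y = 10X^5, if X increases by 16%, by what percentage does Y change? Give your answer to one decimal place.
110.0%

For Y = 10X^5:
If X → X(1 + 0.16)
Then Y → Y · (1 + 0.16)^5
     ≈ Y · 2.1003

Percentage change = ((1 + 0.16)^5 − 1) × 100% ≈ 110.0%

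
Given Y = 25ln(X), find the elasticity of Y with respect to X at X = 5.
Elasticity = 1/ln(5) ≈ 0.6213

Elasticity = (dY/dX) · (X/Y)

dY/dX = 25/X
At X = 5: dY/dX = 5, Y = 25·ln(5)

Elasticity = 5 · (5 / (25·ln(5))) = 1/ln(5) ≈ 0.6213

Interpretation: for a small percentage change in X, the percentage change in Y is approximately 0.62 times as large.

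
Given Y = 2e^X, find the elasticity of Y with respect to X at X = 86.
Elasticity = 86

Elasticity = (dY/dX) · (X/Y)

dY/dX = 2·e^X
At X = 86: dY/dX = 2·e^86, Y = 2·e^86

Elasticity = (2·e^86) · (86 / (2·e^86)) = 86

Interpretation: for a small percentage change in X, the percentage change in Y is approximately 86.00 times as large.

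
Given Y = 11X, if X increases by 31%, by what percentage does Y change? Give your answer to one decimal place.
31.0%

For Y = 11X:
If X → X(1 + 0.31)
Then Y → Y · (1 + 0.31)^1
     = Y · 1.3100

Percentage change = ((1 + 0.31)^1 − 1) × 100% = 31.0%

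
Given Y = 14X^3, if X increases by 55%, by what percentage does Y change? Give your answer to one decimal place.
272.4%

For Y = 14X^3:
If X → X(1 + 0.55)
Then Y → Y · (1 + 0.55)^3
     ≈ Y · 3.7239

Percentage change = ((1 + 0.55)^3 − 1) × 100% ≈ 272.4%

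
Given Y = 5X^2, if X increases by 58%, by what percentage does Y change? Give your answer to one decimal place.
149.6%

For Y = 5X^2:
If X → X(1 + 0.58)
Then Y → Y · (1 + 0.58)^2
     = Y · 2.4964

Percentage change = ((1 + 0.58)^2 − 1) × 100% ≈ 149.6%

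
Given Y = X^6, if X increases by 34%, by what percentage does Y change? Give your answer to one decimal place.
478.9%

For Y = X^6:
If X → X(1 + 0.34)
Then Y → Y · (1 + 0.34)^6
     ≈ Y · 5.7893

Percentage change = ((1 + 0.34)^6 − 1) × 100% ≈ 478.9%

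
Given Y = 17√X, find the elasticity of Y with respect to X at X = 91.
Elasticity = 1/2

Elasticity = (dY/dX) · (X/Y)

dY/dX = 17/(2·√X)
At X = 91: dY/dX = 17·√91/182, Y = 17·√91

Elasticity = (17·√91/182) · (91 / (17·√91)) = 1/2

Interpretation: for a small percentage change in X, the percentage change in Y is approximately 0.50 times as large.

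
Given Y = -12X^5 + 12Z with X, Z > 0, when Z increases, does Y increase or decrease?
Y increases

Taking the partial derivative:
∂Y/∂Z = 12

∂Y/∂Z = 12 > 0 (assuming positive values)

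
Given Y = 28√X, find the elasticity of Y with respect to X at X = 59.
Elasticity = 1/2

Elasticity = (dY/dX) · (X/Y)

dY/dX = 14/√X
At X = 59: dY/dX = 14·√59/59, Y = 28·√59

Elasticity = (14·√59/59) · (59 / (28·√59)) = 1/2

Interpretation: for a small percentage change in X, the percentage change in Y is approximately 0.50 times as large.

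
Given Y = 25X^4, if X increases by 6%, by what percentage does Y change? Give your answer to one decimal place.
26.2%

For Y = 25X^4:
If X → X(1 + 0.06)
Then Y → Y · (1 + 0.06)^4
     ≈ Y · 1.2625

Percentage change = ((1 + 0.06)^4 − 1) × 100% ≈ 26.2%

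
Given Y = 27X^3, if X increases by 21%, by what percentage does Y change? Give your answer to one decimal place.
77.2%

For Y = 27X^3:
If X → X(1 + 0.21)
Then Y → Y · (1 + 0.21)^3
     ≈ Y · 1.7716

Percentage change = ((1 + 0.21)^3 − 1) × 100% ≈ 77.2%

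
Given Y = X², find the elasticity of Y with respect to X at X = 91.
Elasticity = 2

Elasticity = (dY/dX) · (X/Y)

dY/dX = 2·X
At X = 91: dY/dX = 182, Y = 8281

Elasticity = 182 · (91 / 8281) = 2

Interpretation: for a small percentage change in X, the percentage change in Y is approximately 2.00 times as large.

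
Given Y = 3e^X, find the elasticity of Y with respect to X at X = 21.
Elasticity = 21

Elasticity = (dY/dX) · (X/Y)

dY/dX = 3·e^X
At X = 21: dY/dX = 3·e^21, Y = 3·e^21

Elasticity = (3·e^21) · (21 / (3·e^21)) = 21

Interpretation: for a small percentage change in X, the percentage change in Y is approximately 21.00 times as large.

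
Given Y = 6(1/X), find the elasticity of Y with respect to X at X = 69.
Elasticity = -1

Elasticity = (dY/dX) · (X/Y)

dY/dX = -6/X²
At X = 69: dY/dX = -2/1587, Y = 2/23

Elasticity = (-2/1587) · (69 / (2/23)) = -1

Interpretation: for a small percentage change in X, the percentage change in Y is approximately -1.00 times as large.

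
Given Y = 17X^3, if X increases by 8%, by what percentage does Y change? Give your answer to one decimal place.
26.0%

For Y = 17X^3:
If X → X(1 + 0.08)
Then Y → Y · (1 + 0.08)^3
     ≈ Y · 1.2597

Percentage change = ((1 + 0.08)^3 − 1) × 100% ≈ 26.0%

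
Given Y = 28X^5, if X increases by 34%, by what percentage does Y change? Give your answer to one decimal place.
332.0%

For Y = 28X^5:
If X → X(1 + 0.34)
Then Y → Y · (1 + 0.34)^5
     ≈ Y · 4.3204

Percentage change = ((1 + 0.34)^5 − 1) × 100% ≈ 332.0%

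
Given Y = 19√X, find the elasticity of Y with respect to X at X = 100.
Elasticity = 1/2

Elasticity = (dY/dX) · (X/Y)

dY/dX = 19/(2·√X)
At X = 100: dY/dX = 19/20, Y = 190

Elasticity = (19/20) · (100 / 190) = 1/2

Interpretation: for a small percentage change in X, the percentage change in Y is approximately 0.50 times as large.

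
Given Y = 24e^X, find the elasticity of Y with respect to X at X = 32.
Elasticity = 32

Elasticity = (dY/dX) · (X/Y)

dY/dX = 24·e^X
At X = 32: dY/dX = 24·e^32, Y = 24·e^32

Elasticity = (24·e^32) · (32 / (24·e^32)) = 32

Interpretation: for a small percentage change in X, the percentage change in Y is approximately 32.00 times as large.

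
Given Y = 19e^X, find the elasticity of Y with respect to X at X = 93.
Elasticity = 93

Elasticity = (dY/dX) · (X/Y)

dY/dX = 19·e^X
At X = 93: dY/dX = 19·e^93, Y = 19·e^93

Elasticity = (19·e^93) · (93 / (19·e^93)) = 93

Interpretation: for a small percentage change in X, the percentage change in Y is approximately 93.00 times as large.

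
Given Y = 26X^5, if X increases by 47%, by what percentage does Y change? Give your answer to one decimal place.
586.4%

For Y = 26X^5:
If X → X(1 + 0.47)
Then Y → Y · (1 + 0.47)^5
     ≈ Y · 6.8641

Percentage change = ((1 + 0.47)^5 − 1) × 100% ≈ 586.4%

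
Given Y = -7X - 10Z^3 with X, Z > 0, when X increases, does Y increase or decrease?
Y decreases

Taking the partial derivative:
∂Y/∂X = -7

∂Y/∂X = -7 < 0 (assuming positive values)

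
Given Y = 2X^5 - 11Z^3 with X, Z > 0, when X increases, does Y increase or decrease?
Y increases

Taking the partial derivative:
∂Y/∂X = 10X^4

∂Y/∂X = 10X^4 > 0 (assuming positive values)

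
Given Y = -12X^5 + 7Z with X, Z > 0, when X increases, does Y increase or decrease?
Y decreases

Taking the partial derivative:
∂Y/∂X = -60X^4

∂Y/∂X = -60X^4 < 0 (assuming positive values)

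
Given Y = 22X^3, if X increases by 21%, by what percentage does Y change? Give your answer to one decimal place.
77.2%

For Y = 22X^3:
If X → X(1 + 0.21)
Then Y → Y · (1 + 0.21)^3
     ≈ Y · 1.7716

Percentage change = ((1 + 0.21)^3 − 1) × 100% ≈ 77.2%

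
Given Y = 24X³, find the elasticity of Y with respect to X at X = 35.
Elasticity = 3

Elasticity = (dY/dX) · (X/Y)

dY/dX = 72·X²
At X = 35: dY/dX = 88200, Y = 1029000

Elasticity = 88200 · (35 / 1029000) = 3

Interpretation: for a small percentage change in X, the percentage change in Y is approximately 3.00 times as large.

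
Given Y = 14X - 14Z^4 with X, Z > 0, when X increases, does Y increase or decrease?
Y increases

Taking the partial derivative:
∂Y/∂X = 14

∂Y/∂X = 14 > 0 (assuming positive values)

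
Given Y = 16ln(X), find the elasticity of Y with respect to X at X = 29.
Elasticity = 1/ln(29) ≈ 0.2970

Elasticity = (dY/dX) · (X/Y)

dY/dX = 16/X
At X = 29: dY/dX = 16/29, Y = 16·ln(29)

Elasticity = (16/29) · (29 / (16·ln(29))) = 1/ln(29) ≈ 0.2970

Interpretation: for a small percentage change in X, the percentage change in Y is approximately 0.30 times as large.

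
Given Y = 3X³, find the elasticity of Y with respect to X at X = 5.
Elasticity = 3

Elasticity = (dY/dX) · (X/Y)

dY/dX = 9·X²
At X = 5: dY/dX = 225, Y = 375

Elasticity = 225 · (5 / 375) = 3

Interpretation: for a small percentage change in X, the percentage change in Y is approximately 3.00 times as large.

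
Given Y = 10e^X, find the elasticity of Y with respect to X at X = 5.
Elasticity = 5

Elasticity = (dY/dX) · (X/Y)

dY/dX = 10·e^X
At X = 5: dY/dX = 10·e^5, Y = 10·e^5

Elasticity = (10·e^5) · (5 / (10·e^5)) = 5

Interpretation: for a small percentage change in X, the percentage change in Y is approximately 5.00 times as large.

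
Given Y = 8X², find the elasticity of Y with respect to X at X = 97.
Elasticity = 2

Elasticity = (dY/dX) · (X/Y)

dY/dX = 16·X
At X = 97: dY/dX = 1552, Y = 75272

Elasticity = 1552 · (97 / 75272) = 2

Interpretation: for a small percentage change in X, the percentage change in Y is approximately 2.00 times as large.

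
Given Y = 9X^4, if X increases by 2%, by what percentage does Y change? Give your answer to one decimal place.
8.2%

For Y = 9X^4:
If X → X(1 + 0.02)
Then Y → Y · (1 + 0.02)^4
     ≈ Y · 1.0824

Percentage change = ((1 + 0.02)^4 − 1) × 100% ≈ 8.2%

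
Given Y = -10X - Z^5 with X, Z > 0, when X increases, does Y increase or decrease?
Y decreases

Taking the partial derivative:
∂Y/∂X = -10

∂Y/∂X = -10 < 0 (assuming positive values)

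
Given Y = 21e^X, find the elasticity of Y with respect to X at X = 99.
Elasticity = 99

Elasticity = (dY/dX) · (X/Y)

dY/dX = 21·e^X
At X = 99: dY/dX = 21·e^99, Y = 21·e^99

Elasticity = (21·e^99) · (99 / (21·e^99)) = 99

Interpretation: for a small percentage change in X, the percentage change in Y is approximately 99.00 times as large.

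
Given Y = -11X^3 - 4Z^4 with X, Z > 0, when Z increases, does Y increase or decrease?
Y decreases

Taking the partial derivative:
∂Y/∂Z = -16Z^3

∂Y/∂Z = -16Z^3 < 0 (assuming positive values)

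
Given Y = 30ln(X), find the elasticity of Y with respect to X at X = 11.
Elasticity = 1/ln(11) ≈ 0.4170

Elasticity = (dY/dX) · (X/Y)

dY/dX = 30/X
At X = 11: dY/dX = 30/11, Y = 30·ln(11)

Elasticity = (30/11) · (11 / (30·ln(11))) = 1/ln(11) ≈ 0.4170

Interpretation: for a small percentage change in X, the percentage change in Y is approximately 0.42 times as large.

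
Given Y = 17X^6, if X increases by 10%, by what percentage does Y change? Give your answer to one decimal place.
77.2%

For Y = 17X^6:
If X → X(1 + 0.1)
Then Y → Y · (1 + 0.1)^6
     ≈ Y · 1.7716

Percentage change = ((1 + 0.1)^6 − 1) × 100% ≈ 77.2%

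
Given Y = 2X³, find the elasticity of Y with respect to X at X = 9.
Elasticity = 3

Elasticity = (dY/dX) · (X/Y)

dY/dX = 6·X²
At X = 9: dY/dX = 486, Y = 1458

Elasticity = 486 · (9 / 1458) = 3

Interpretation: for a small percentage change in X, the percentage change in Y is approximately 3.00 times as large.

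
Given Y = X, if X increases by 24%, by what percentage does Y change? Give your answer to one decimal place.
24.0%

For Y = X:
If X → X(1 + 0.24)
Then Y → Y · (1 + 0.24)^1
     = Y · 1.2400

Percentage change = ((1 + 0.24)^1 − 1) × 100% = 24.0%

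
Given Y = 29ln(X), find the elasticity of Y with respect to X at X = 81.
Elasticity = 1/ln(81) ≈ 0.2276

Elasticity = (dY/dX) · (X/Y)

dY/dX = 29/X
At X = 81: dY/dX = 29/81, Y = 29·ln(81)

Elasticity = (29/81) · (81 / (29·ln(81))) = 1/ln(81) ≈ 0.2276

Interpretation: for a small percentage change in X, the percentage change in Y is approximately 0.23 times as large.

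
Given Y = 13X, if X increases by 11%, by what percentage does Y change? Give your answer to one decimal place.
11.0%

For Y = 13X:
If X → X(1 + 0.11)
Then Y → Y · (1 + 0.11)^1
     = Y · 1.1100

Percentage change = ((1 + 0.11)^1 − 1) × 100% = 11.0%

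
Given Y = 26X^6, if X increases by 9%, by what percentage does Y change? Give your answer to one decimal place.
67.7%

For Y = 26X^6:
If X → X(1 + 0.09)
Then Y → Y · (1 + 0.09)^6
     ≈ Y · 1.6771

Percentage change = ((1 + 0.09)^6 − 1) × 100% ≈ 67.7%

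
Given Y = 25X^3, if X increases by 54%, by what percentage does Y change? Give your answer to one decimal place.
265.2%

For Y = 25X^3:
If X → X(1 + 0.54)
Then Y → Y · (1 + 0.54)^3
     ≈ Y · 3.6523

Percentage change = ((1 + 0.54)^3 − 1) × 100% ≈ 265.2%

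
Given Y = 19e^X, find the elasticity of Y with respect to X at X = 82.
Elasticity = 82

Elasticity = (dY/dX) · (X/Y)

dY/dX = 19·e^X
At X = 82: dY/dX = 19·e^82, Y = 19·e^82

Elasticity = (19·e^82) · (82 / (19·e^82)) = 82

Interpretation: for a small percentage change in X, the percentage change in Y is approximately 82.00 times as large.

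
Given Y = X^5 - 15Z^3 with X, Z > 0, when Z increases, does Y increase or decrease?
Y decreases

Taking the partial derivative:
∂Y/∂Z = -45Z^2

∂Y/∂Z = -45Z^2 < 0 (assuming positive values)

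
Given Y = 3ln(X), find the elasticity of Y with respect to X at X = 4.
Elasticity = 1/ln(4) ≈ 0.7213

Elasticity = (dY/dX) · (X/Y)

dY/dX = 3/X
At X = 4: dY/dX = 3/4, Y = 3·ln(4)

Elasticity = (3/4) · (4 / (3·ln(4))) = 1/ln(4) ≈ 0.7213

Interpretation: for a small percentage change in X, the percentage change in Y is approximately 0.72 times as large.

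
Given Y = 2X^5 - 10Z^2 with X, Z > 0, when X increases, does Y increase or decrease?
Y increases

Taking the partial derivative:
∂Y/∂X = 10X^4

∂Y/∂X = 10X^4 > 0 (assuming positive values)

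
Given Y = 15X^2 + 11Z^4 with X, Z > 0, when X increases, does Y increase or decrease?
Y increases

Taking the partial derivative:
∂Y/∂X = 30X

∂Y/∂X = 30X > 0 (assuming positive values)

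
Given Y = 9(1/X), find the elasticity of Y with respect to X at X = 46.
Elasticity = -1

Elasticity = (dY/dX) · (X/Y)

dY/dX = -9/X²
At X = 46: dY/dX = -9/2116, Y = 9/46

Elasticity = (-9/2116) · (46 / (9/46)) = -1

Interpretation: for a small percentage change in X, the percentage change in Y is approximately -1.00 times as large.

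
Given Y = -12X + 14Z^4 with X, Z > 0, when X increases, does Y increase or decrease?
Y decreases

Taking the partial derivative:
∂Y/∂X = -12

∂Y/∂X = -12 < 0 (assuming positive values)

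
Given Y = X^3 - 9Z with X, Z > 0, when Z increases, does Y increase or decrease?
Y decreases

Taking the partial derivative:
∂Y/∂Z = -9

∂Y/∂Z = -9 < 0 (assuming positive values)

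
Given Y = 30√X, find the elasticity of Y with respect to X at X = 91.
Elasticity = 1/2

Elasticity = (dY/dX) · (X/Y)

dY/dX = 15/√X
At X = 91: dY/dX = 15·√91/91, Y = 30·√91

Elasticity = (15·√91/91) · (91 / (30·√91)) = 1/2

Interpretation: for a small percentage change in X, the percentage change in Y is approximately 0.50 times as large.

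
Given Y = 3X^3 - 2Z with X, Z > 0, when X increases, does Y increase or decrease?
Y increases

Taking the partial derivative:
∂Y/∂X = 9X^2

∂Y/∂X = 9X^2 > 0 (assuming positive values)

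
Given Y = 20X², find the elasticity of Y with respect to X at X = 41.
Elasticity = 2

Elasticity = (dY/dX) · (X/Y)

dY/dX = 40·X
At X = 41: dY/dX = 1640, Y = 33620

Elasticity = 1640 · (41 / 33620) = 2

Interpretation: for a small percentage change in X, the percentage change in Y is approximately 2.00 times as large.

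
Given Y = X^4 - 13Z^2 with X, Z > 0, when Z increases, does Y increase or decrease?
Y decreases

Taking the partial derivative:
∂Y/∂Z = -26Z

∂Y/∂Z = -26Z < 0 (assuming positive values)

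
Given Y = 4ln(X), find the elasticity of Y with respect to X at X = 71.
Elasticity = 1/ln(71) ≈ 0.2346

Elasticity = (dY/dX) · (X/Y)

dY/dX = 4/X
At X = 71: dY/dX = 4/71, Y = 4·ln(71)

Elasticity = (4/71) · (71 / (4·ln(71))) = 1/ln(71) ≈ 0.2346

Interpretation: for a small percentage change in X, the percentage change in Y is approximately 0.23 times as large.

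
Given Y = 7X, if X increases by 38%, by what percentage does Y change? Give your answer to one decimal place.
38.0%

For Y = 7X:
If X → X(1 + 0.38)
Then Y → Y · (1 + 0.38)^1
     = Y · 1.3800

Percentage change = ((1 + 0.38)^1 − 1) × 100% = 38.0%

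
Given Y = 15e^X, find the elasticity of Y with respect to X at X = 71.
Elasticity = 71

Elasticity = (dY/dX) · (X/Y)

dY/dX = 15·e^X
At X = 71: dY/dX = 15·e^71, Y = 15·e^71

Elasticity = (15·e^71) · (71 / (15·e^71)) = 71

Interpretation: for a small percentage change in X, the percentage change in Y is approximately 71.00 times as large.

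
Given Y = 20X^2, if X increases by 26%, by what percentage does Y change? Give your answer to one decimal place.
58.8%

For Y = 20X^2:
If X → X(1 + 0.26)
Then Y → Y · (1 + 0.26)^2
     = Y · 1.5876

Percentage change = ((1 + 0.26)^2 − 1) × 100% ≈ 58.8%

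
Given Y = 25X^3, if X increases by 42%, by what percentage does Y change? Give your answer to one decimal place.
186.3%

For Y = 25X^3:
If X → X(1 + 0.42)
Then Y → Y · (1 + 0.42)^3
     ≈ Y · 2.8633

Percentage change = ((1 + 0.42)^3 − 1) × 100% ≈ 186.3%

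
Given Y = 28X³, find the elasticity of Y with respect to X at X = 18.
Elasticity = 3

Elasticity = (dY/dX) · (X/Y)

dY/dX = 84·X²
At X = 18: dY/dX = 27216, Y = 163296

Elasticity = 27216 · (18 / 163296) = 3

Interpretation: for a small percentage change in X, the percentage change in Y is approximately 3.00 times as large.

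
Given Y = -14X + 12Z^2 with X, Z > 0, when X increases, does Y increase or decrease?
Y decreases

Taking the partial derivative:
∂Y/∂X = -14

∂Y/∂X = -14 < 0 (assuming positive values)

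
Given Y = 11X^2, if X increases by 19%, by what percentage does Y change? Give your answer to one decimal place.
41.6%

For Y = 11X^2:
If X → X(1 + 0.19)
Then Y → Y · (1 + 0.19)^2
     = Y · 1.4161

Percentage change = ((1 + 0.19)^2 − 1) × 100% ≈ 41.6%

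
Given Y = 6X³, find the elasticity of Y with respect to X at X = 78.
Elasticity = 3

Elasticity = (dY/dX) · (X/Y)

dY/dX = 18·X²
At X = 78: dY/dX = 109512, Y = 2847312

Elasticity = 109512 · (78 / 2847312) = 3

Interpretation: for a small percentage change in X, the percentage change in Y is approximately 3.00 times as large.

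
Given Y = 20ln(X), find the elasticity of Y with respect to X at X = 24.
Elasticity = 1/ln(24) ≈ 0.3147

Elasticity = (dY/dX) · (X/Y)

dY/dX = 20/X
At X = 24: dY/dX = 5/6, Y = 20·ln(24)

Elasticity = (5/6) · (24 / (20·ln(24))) = 1/ln(24) ≈ 0.3147

Interpretation: for a small percentage change in X, the percentage change in Y is approximately 0.31 times as large.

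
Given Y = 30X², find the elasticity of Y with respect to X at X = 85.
Elasticity = 2

Elasticity = (dY/dX) · (X/Y)

dY/dX = 60·X
At X = 85: dY/dX = 5100, Y = 216750

Elasticity = 5100 · (85 / 216750) = 2

Interpretation: for a small percentage change in X, the percentage change in Y is approximately 2.00 times as large.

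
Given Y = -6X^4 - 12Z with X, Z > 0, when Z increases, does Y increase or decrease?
Y decreases

Taking the partial derivative:
∂Y/∂Z = -12

∂Y/∂Z = -12 < 0 (assuming positive values)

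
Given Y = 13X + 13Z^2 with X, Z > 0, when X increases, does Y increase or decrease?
Y increases

Taking the partial derivative:
∂Y/∂X = 13

∂Y/∂X = 13 > 0 (assuming positive values)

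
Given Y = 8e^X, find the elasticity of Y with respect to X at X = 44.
Elasticity = 44

Elasticity = (dY/dX) · (X/Y)

dY/dX = 8·e^X
At X = 44: dY/dX = 8·e^44, Y = 8·e^44

Elasticity = (8·e^44) · (44 / (8·e^44)) = 44

Interpretation: for a small percentage change in X, the percentage change in Y is approximately 44.00 times as large.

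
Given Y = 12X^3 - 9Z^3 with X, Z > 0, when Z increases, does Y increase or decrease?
Y decreases

Taking the partial derivative:
∂Y/∂Z = -27Z^2

∂Y/∂Z = -27Z^2 < 0 (assuming positive values)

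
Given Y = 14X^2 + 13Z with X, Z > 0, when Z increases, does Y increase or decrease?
Y increases

Taking the partial derivative:
∂Y/∂Z = 13

∂Y/∂Z = 13 > 0 (assuming positive values)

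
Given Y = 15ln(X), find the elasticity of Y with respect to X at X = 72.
Elasticity = 1/ln(72) ≈ 0.2338

Elasticity = (dY/dX) · (X/Y)

dY/dX = 15/X
At X = 72: dY/dX = 5/24, Y = 15·ln(72)

Elasticity = (5/24) · (72 / (15·ln(72))) = 1/ln(72) ≈ 0.2338

Interpretation: for a small percentage change in X, the percentage change in Y is approximately 0.23 times as large.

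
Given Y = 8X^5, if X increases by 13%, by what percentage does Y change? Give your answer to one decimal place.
84.2%

For Y = 8X^5:
If X → X(1 + 0.13)
Then Y → Y · (1 + 0.13)^5
     ≈ Y · 1.8424

Percentage change = ((1 + 0.13)^5 − 1) × 100% ≈ 84.2%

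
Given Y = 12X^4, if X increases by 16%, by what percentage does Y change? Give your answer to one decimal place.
81.1%

For Y = 12X^4:
If X → X(1 + 0.16)
Then Y → Y · (1 + 0.16)^4
     ≈ Y · 1.8106

Percentage change = ((1 + 0.16)^4 − 1) × 100% ≈ 81.1%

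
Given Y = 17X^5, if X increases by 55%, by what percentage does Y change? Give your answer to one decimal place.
794.7%

For Y = 17X^5:
If X → X(1 + 0.55)
Then Y → Y · (1 + 0.55)^5
     ≈ Y · 8.9466

Percentage change = ((1 + 0.55)^5 − 1) × 100% ≈ 794.7%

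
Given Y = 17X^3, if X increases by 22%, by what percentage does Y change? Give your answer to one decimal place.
81.6%

For Y = 17X^3:
If X → X(1 + 0.22)
Then Y → Y · (1 + 0.22)^3
     ≈ Y · 1.8158

Percentage change = ((1 + 0.22)^3 − 1) × 100% ≈ 81.6%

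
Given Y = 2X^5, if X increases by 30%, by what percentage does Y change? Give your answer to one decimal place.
271.3%

For Y = 2X^5:
If X → X(1 + 0.3)
Then Y → Y · (1 + 0.3)^5
     ≈ Y · 3.7129

Percentage change = ((1 + 0.3)^5 − 1) × 100% ≈ 271.3%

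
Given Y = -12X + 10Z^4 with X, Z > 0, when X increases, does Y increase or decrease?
Y decreases

Taking the partial derivative:
∂Y/∂X = -12

∂Y/∂X = -12 < 0 (assuming positive values)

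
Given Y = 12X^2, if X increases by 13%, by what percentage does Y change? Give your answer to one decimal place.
27.7%

For Y = 12X^2:
If X → X(1 + 0.13)
Then Y → Y · (1 + 0.13)^2
     = Y · 1.2769

Percentage change = ((1 + 0.13)^2 − 1) × 100% ≈ 27.7%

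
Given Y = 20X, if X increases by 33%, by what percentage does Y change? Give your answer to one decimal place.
33.0%

For Y = 20X:
If X → X(1 + 0.33)
Then Y → Y · (1 + 0.33)^1
     = Y · 1.3300

Percentage change = ((1 + 0.33)^1 − 1) × 100% = 33.0%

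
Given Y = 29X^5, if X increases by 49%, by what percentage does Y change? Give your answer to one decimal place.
634.4%

For Y = 29X^5:
If X → X(1 + 0.49)
Then Y → Y · (1 + 0.49)^5
     ≈ Y · 7.3440

Percentage change = ((1 + 0.49)^5 − 1) × 100% ≈ 634.4%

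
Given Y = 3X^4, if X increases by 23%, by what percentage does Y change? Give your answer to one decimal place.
128.9%

For Y = 3X^4:
If X → X(1 + 0.23)
Then Y → Y · (1 + 0.23)^4
     ≈ Y · 2.2889

Percentage change = ((1 + 0.23)^4 − 1) × 100% ≈ 128.9%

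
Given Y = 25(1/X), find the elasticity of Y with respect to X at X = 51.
Elasticity = -1

Elasticity = (dY/dX) · (X/Y)

dY/dX = -25/X²
At X = 51: dY/dX = -25/2601, Y = 25/51

Elasticity = (-25/2601) · (51 / (25/51)) = -1

Interpretation: for a small percentage change in X, the percentage change in Y is approximately -1.00 times as large.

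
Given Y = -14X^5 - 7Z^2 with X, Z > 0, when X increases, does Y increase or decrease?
Y decreases

Taking the partial derivative:
∂Y/∂X = -70X^4

∂Y/∂X = -70X^4 < 0 (assuming positive values)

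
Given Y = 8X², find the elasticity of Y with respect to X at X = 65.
Elasticity = 2

Elasticity = (dY/dX) · (X/Y)

dY/dX = 16·X
At X = 65: dY/dX = 1040, Y = 33800

Elasticity = 1040 · (65 / 33800) = 2

Interpretation: for a small percentage change in X, the percentage change in Y is approximately 2.00 times as large.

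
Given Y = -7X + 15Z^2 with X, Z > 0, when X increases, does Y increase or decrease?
Y decreases

Taking the partial derivative:
∂Y/∂X = -7

∂Y/∂X = -7 < 0 (assuming positive values)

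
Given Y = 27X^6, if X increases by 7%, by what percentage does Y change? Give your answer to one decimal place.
50.1%

For Y = 27X^6:
If X → X(1 + 0.07)
Then Y → Y · (1 + 0.07)^6
     ≈ Y · 1.5007

Percentage change = ((1 + 0.07)^6 − 1) × 100% ≈ 50.1%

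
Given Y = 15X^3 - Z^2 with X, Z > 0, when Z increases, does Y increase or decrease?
Y decreases

Taking the partial derivative:
∂Y/∂Z = -2Z

∂Y/∂Z = -2Z < 0 (assuming positive values)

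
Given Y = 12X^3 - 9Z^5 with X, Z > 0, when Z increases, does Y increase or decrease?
Y decreases

Taking the partial derivative:
∂Y/∂Z = -45Z^4

∂Y/∂Z = -45Z^4 < 0 (assuming positive values)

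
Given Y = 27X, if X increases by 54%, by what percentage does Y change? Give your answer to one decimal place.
54.0%

For Y = 27X:
If X → X(1 + 0.54)
Then Y → Y · (1 + 0.54)^1
     = Y · 1.5400

Percentage change = ((1 + 0.54)^1 − 1) × 100% = 54.0%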